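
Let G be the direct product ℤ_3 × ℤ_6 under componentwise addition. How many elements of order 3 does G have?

8

An element (a,b) has order lcm(ord(a), ord(b)); count pairs with lcm equal to 3.
Enumerating gives 8 such elements.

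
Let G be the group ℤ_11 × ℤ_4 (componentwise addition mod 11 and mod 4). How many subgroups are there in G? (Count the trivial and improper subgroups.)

|G| = 44, so by Lagrange every subgroup order divides 44. Divisors: 1, 2, 4, 11, 22, 44.
Subgroups by order — order 1: 1; order 2: 1; order 4: 1; order 11: 1; order 22: 1; order 44: 1.
Total: 1 + 1 + 1 + 1 + 1 + 1 = 6.

6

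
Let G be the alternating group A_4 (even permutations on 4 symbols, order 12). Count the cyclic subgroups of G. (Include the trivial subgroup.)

Group the elements of G by the cyclic subgroup they generate; each cyclic subgroup of order d accounts for φ(d) elements.
Cyclic subgroups by order — order 1: 1; order 2: 3; order 3: 4.
Total: 8.

8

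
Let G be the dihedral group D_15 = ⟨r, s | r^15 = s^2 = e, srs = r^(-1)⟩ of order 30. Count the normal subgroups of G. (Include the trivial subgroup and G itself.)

5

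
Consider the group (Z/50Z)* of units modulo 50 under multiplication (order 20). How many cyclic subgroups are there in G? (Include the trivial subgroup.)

6

A cyclic subgroup of order d is generated by each of its φ(d) elements of order d, so the cyclic subgroups of order d number (#elements of order d)/φ(d).
Cyclic subgroups by order — order 1: 1; order 2: 1; order 4: 1; order 5: 1; order 10: 1; order 20: 1.
Total: 6.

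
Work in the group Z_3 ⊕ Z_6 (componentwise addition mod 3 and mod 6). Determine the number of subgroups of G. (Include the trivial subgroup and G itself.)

|G| = 18, so by Lagrange every subgroup order divides 18. Divisors: 1, 2, 3, 6, 9, 18.
Subgroups by order — order 1: 1; order 2: 1; order 3: 4; order 6: 4; order 9: 1; order 18: 1.
Total: 1 + 1 + 4 + 4 + 1 + 1 = 12.

12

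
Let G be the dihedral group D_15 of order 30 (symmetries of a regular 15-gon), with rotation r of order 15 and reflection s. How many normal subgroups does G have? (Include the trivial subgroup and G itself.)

5

G has 28 subgroups. Checking conjugation-invariance by order — order 1: 1/1 normal; order 2: 0/15 normal; order 3: 1/1 normal; order 5: 1/1 normal; order 6: 0/5 normal; order 10: 0/3 normal; order 15: 1/1 normal; order 30: 1/1 normal.
Total normal subgroups: 5.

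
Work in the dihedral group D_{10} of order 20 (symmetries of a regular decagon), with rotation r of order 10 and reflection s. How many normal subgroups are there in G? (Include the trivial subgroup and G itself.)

G has 22 subgroups. Checking conjugation-invariance by order — order 1: 1/1 normal; order 2: 1/11 normal; order 4: 0/5 normal; order 5: 1/1 normal; order 10: 3/3 normal; order 20: 1/1 normal.
Total normal subgroups: 7.

7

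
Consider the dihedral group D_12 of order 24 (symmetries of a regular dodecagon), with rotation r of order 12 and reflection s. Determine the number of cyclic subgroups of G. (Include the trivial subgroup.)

18

Each element a generates a cyclic subgroup ⟨a⟩; distinct elements may generate the same one (a cyclic group of order d has φ(d) generators).
Cyclic subgroups by order — order 1: 1; order 2: 13; order 3: 1; order 4: 1; order 6: 1; order 12: 1.
Total: 18.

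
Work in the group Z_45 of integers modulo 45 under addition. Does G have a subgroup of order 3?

3 | 45. A subgroup of order 3 is {0, 15, 30}.

Yes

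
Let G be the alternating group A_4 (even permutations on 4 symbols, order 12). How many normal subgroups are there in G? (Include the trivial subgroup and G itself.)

3

G has 10 subgroups. Checking conjugation-invariance by order — order 1: 1/1 normal; order 2: 0/3 normal; order 3: 0/4 normal; order 4: 1/1 normal; order 12: 1/1 normal.
Total normal subgroups: 3.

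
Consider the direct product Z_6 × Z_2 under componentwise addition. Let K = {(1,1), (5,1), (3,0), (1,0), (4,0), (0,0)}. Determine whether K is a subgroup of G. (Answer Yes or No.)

No

(4,0) ∈ K but its inverse (2,0) ∉ K, so K is not a subgroup.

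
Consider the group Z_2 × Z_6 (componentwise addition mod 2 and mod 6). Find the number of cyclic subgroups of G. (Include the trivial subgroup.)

8

Group the elements of G by the cyclic subgroup they generate; each cyclic subgroup of order d accounts for φ(d) elements.
Cyclic subgroups by order — order 1: 1; order 2: 3; order 3: 1; order 6: 3.
Total: 8.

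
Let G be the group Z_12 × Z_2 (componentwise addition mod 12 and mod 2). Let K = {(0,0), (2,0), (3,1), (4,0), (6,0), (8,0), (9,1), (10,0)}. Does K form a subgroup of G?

No

Closure fails: (4,0) + (3,1) = (7,1) ∉ K. So K is not a subgroup.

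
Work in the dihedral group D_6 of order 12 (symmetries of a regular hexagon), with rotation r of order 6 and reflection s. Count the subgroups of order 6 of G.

|G| = 12 and 6 | 12, so subgroups of order 6 are possible by Lagrange.
The subgroups of order 6 are: {e, r, r^2, r^3, r^4, r^5}; {e, r^2, r^4, s, r^2s, r^4s}; {e, r^2, r^4, rs, r^3s, r^5s}.
So G has 3 subgroups of order 6.

3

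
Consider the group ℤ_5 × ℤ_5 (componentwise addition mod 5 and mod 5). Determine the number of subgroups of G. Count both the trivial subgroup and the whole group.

8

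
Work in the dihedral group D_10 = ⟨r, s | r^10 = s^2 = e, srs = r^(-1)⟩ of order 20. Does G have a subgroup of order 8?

8 does not divide |G| = 20, so by Lagrange no subgroup of order 8 exists.

No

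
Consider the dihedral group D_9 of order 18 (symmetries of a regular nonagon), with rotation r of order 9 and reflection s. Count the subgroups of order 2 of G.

9

|G| = 18 and 2 | 18, so subgroups of order 2 are possible by Lagrange.
The subgroups of order 2 are: {e, r^2s}; {e, r^3s}; {e, r^4s}; {e, r^5s}; … (9 in all).
So G has 9 subgroups of order 2.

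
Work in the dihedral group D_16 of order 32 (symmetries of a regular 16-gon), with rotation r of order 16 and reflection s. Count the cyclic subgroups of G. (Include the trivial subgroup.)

21

Group the elements of G by the cyclic subgroup they generate; each cyclic subgroup of order d accounts for φ(d) elements.
Cyclic subgroups by order — order 1: 1; order 2: 17; order 4: 1; order 8: 1; order 16: 1.
Total: 21.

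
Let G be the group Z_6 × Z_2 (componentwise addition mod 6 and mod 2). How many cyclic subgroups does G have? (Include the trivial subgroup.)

A cyclic subgroup of order d is generated by each of its φ(d) elements of order d, so the cyclic subgroups of order d number (#elements of order d)/φ(d).
Cyclic subgroups by order — order 1: 1; order 2: 3; order 3: 1; order 6: 3.
Total: 8.

8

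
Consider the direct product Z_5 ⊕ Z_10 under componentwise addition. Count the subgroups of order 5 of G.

6

|G| = 50 and 5 | 50, so subgroups of order 5 are possible by Lagrange.
The subgroups of order 5 are: {(0,0), (0,2), (0,4), (0,6), (0,8)}; {(0,0), (1,0), (2,0), (3,0), (4,0)}; {(0,0), (1,2), (2,4), (3,6), (4,8)}; {(0,0), (1,4), (2,8), (3,2), (4,6)}; … (6 in all).
So G has 6 subgroups of order 5.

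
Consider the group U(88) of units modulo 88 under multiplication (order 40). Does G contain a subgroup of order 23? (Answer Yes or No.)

No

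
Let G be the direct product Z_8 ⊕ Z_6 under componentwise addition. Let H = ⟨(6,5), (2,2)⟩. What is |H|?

24

|⟨(6,5)⟩| = 12 and |⟨(2,2)⟩| = 12, so |H| is a multiple of lcm(12, 12) = 12 and divides |G| = 48.
Closing under the operation: H = {(0,0), (0,1), (0,2), (0,3), (0,4), (0,5), (2,0), (2,1), (2,2), (2,3), (2,4), (2,5), (4,0), (4,1), (4,2), (4,3), (4,4), (4,5), (6,0), (6,1), (6,2), (6,3), (6,4), (6,5)}, so |H| = 24.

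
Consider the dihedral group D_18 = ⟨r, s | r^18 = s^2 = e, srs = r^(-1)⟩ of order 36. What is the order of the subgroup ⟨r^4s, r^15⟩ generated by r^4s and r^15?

|⟨r^4s⟩| = 2 and |⟨r^15⟩| = 6, so |H| is a multiple of lcm(2, 6) = 6 and divides |G| = 36.
Closing under the operation: H = {e, r^3, r^6, r^9, r^12, r^15, rs, r^4s, r^7s, r^10s, r^13s, r^16s}, so |H| = 12.

12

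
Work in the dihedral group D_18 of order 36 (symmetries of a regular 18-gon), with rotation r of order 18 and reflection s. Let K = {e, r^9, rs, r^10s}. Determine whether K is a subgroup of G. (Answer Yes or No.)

|K| = 4 divides |G| = 36, consistent with Lagrange.
K contains the identity, every element's inverse is in K, and K is closed under ·: it is a subgroup.

Yes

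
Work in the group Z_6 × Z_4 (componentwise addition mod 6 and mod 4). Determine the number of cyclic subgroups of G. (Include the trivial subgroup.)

A cyclic subgroup of order d is generated by each of its φ(d) elements of order d, so the cyclic subgroups of order d number (#elements of order d)/φ(d).
Cyclic subgroups by order — order 1: 1; order 2: 3; order 3: 1; order 4: 2; order 6: 3; order 12: 2.
Total: 12.

12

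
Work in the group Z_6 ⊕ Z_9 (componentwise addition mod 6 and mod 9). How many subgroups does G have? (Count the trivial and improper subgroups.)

|G| = 54, so by Lagrange every subgroup order divides 54. Divisors: 1, 2, 3, 6, 9, 18, 27, 54.
Subgroups by order — order 1: 1; order 2: 1; order 3: 4; order 6: 4; order 9: 4; order 18: 4; order 27: 1; order 54: 1.
Total: 1 + 1 + 4 + 4 + 4 + 4 + 1 + 1 = 20.

20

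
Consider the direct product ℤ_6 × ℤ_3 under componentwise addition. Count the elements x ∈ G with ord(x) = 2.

1

An element (a,b) has order lcm(ord(a), ord(b)); count pairs with lcm equal to 2.
Enumerating gives 1 such elements.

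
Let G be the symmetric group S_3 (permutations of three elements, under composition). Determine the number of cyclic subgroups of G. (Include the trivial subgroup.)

Group the elements of G by the cyclic subgroup they generate; each cyclic subgroup of order d accounts for φ(d) elements.
Cyclic subgroups by order — order 1: 1; order 2: 3; order 3: 1.
Total: 5.

5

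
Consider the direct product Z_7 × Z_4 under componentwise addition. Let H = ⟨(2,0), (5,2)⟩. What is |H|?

14

|⟨(2,0)⟩| = 7 and |⟨(5,2)⟩| = 14, so |H| is a multiple of lcm(7, 14) = 14 and divides |G| = 28.
Closing under the operation: H = {(0,0), (0,2), (1,0), (1,2), (2,0), (2,2), (3,0), (3,2), (4,0), (4,2), (5,0), (5,2), (6,0), (6,2)}, so |H| = 14.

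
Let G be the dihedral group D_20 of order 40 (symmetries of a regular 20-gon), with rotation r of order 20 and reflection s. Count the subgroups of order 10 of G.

|G| = 40 and 10 | 40, so subgroups of order 10 are possible by Lagrange.
The subgroups of order 10 are: {e, r^2, r^4, r^6, r^8, r^10, r^12, r^14, r^16, r^18}; {e, r^4, r^8, r^12, r^16, r^2s, r^6s, r^10s, r^14s, r^18s}; {e, r^4, r^8, r^12, r^16, r^3s, r^7s, r^11s, r^15s, r^19s}; {e, r^4, r^8, r^12, r^16, s, r^4s, r^8s, r^12s, r^16s}; … (5 in all).
So G has 5 subgroups of order 10.

5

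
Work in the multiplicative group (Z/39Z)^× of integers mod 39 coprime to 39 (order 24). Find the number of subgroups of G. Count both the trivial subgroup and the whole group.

|G| = 24, so by Lagrange every subgroup order divides 24. Divisors: 1, 2, 3, 4, 6, 8, 12, 24.
Subgroups by order — order 1: 1; order 2: 3; order 3: 1; order 4: 3; order 6: 3; order 8: 1; order 12: 3; order 24: 1.
Total: 1 + 3 + 1 + 3 + 3 + 1 + 3 + 1 = 16.

16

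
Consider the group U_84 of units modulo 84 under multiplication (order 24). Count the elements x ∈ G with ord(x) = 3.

2

The elements of order 3 are: 25, 37.
That's 2.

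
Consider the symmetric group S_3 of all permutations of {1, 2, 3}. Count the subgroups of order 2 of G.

3

|G| = 6 and 2 | 6, so subgroups of order 2 are possible by Lagrange.
The subgroups of order 2 are: {e, (1 2)}; {e, (1 3)}; {e, (2 3)}.
So G has 3 subgroups of order 2.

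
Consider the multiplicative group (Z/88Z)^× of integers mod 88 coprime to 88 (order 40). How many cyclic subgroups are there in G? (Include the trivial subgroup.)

Each element a generates a cyclic subgroup ⟨a⟩; distinct elements may generate the same one (a cyclic group of order d has φ(d) generators).
Cyclic subgroups by order — order 1: 1; order 2: 7; order 5: 1; order 10: 7.
Total: 16.

16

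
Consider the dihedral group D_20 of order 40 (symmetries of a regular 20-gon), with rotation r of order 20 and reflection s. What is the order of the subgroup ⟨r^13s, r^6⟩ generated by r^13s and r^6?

|⟨r^13s⟩| = 2 and |⟨r^6⟩| = 10, so |H| is a multiple of lcm(2, 10) = 10 and divides |G| = 40.
Closing under the operation: H = {e, r^2, r^4, r^6, r^8, r^10, r^12, r^14, r^16, r^18, rs, r^3s, r^5s, r^7s, r^9s, r^11s, r^13s, r^15s, r^17s, r^19s}, so |H| = 20.

20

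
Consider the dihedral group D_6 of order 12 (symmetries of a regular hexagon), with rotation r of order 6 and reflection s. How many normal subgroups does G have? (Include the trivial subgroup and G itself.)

7

G has 16 subgroups. Checking conjugation-invariance by order — order 1: 1/1 normal; order 2: 1/7 normal; order 3: 1/1 normal; order 4: 0/3 normal; order 6: 3/3 normal; order 12: 1/1 normal.
Total normal subgroups: 7.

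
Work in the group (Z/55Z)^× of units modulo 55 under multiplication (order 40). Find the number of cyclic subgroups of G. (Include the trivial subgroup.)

12

Each element a generates a cyclic subgroup ⟨a⟩; distinct elements may generate the same one (a cyclic group of order d has φ(d) generators).
Cyclic subgroups by order — order 1: 1; order 2: 3; order 4: 2; order 5: 1; order 10: 3; order 20: 2.
Total: 12.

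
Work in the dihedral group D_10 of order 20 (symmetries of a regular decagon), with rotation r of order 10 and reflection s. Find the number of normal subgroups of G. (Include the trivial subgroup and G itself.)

7

G has 22 subgroups. Checking conjugation-invariance by order — order 1: 1/1 normal; order 2: 1/11 normal; order 4: 0/5 normal; order 5: 1/1 normal; order 10: 3/3 normal; order 20: 1/1 normal.
Total normal subgroups: 7.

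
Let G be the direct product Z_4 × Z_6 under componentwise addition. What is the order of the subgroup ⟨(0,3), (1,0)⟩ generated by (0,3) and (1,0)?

8

|⟨(0,3)⟩| = 2 and |⟨(1,0)⟩| = 4, so |H| is a multiple of lcm(2, 4) = 4 and divides |G| = 24.
Closing under the operation: H = {(0,0), (0,3), (1,0), (1,3), (2,0), (2,3), (3,0), (3,3)}, so |H| = 8.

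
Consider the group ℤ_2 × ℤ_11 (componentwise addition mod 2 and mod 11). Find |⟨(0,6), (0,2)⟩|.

|⟨(0,6)⟩| = 11 and |⟨(0,2)⟩| = 11, so |H| is a multiple of lcm(11, 11) = 11 and divides |G| = 22.
Closing under the operation: H = {(0,0), (0,1), (0,2), (0,3), (0,4), (0,5), (0,6), (0,7), (0,8), (0,9), (0,10)}, so |H| = 11.

11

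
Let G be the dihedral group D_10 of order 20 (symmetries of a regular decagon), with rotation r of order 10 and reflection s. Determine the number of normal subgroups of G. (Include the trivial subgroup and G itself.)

7

G has 22 subgroups. Checking conjugation-invariance by order — order 1: 1/1 normal; order 2: 1/11 normal; order 4: 0/5 normal; order 5: 1/1 normal; order 10: 3/3 normal; order 20: 1/1 normal.
Total normal subgroups: 7.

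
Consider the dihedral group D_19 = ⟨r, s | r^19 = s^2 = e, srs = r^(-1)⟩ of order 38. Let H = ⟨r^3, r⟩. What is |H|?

19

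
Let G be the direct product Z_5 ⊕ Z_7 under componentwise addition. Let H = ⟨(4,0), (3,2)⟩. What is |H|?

|⟨(4,0)⟩| = 5 and |⟨(3,2)⟩| = 35, so |H| is a multiple of lcm(5, 35) = 35 and divides |G| = 35.
Closing {(4,0), (3,2)} under the group operation gives all of G, so |H| = 35.

35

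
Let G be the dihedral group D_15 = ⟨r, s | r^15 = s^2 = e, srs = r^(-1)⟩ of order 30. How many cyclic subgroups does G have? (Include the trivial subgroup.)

Group the elements of G by the cyclic subgroup they generate; each cyclic subgroup of order d accounts for φ(d) elements.
Cyclic subgroups by order — order 1: 1; order 2: 15; order 3: 1; order 5: 1; order 15: 1.
Total: 19.

19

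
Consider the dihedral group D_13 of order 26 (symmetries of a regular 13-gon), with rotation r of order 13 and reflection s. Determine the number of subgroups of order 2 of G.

13

|G| = 26 and 2 | 26, so subgroups of order 2 are possible by Lagrange.
The subgroups of order 2 are: {e, r^10s}; {e, r^11s}; {e, r^12s}; {e, r^2s}; … (13 in all).
So G has 13 subgroups of order 2.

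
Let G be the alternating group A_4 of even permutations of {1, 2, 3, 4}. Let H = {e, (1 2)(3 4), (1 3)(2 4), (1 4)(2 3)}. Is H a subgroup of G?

|H| = 4 divides |G| = 12, consistent with Lagrange.
H contains the identity, every element's inverse is in H, and H is closed under ∘: it is a subgroup.

Yes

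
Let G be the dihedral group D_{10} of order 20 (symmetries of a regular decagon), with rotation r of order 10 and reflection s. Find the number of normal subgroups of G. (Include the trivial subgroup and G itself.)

G has 22 subgroups. Checking conjugation-invariance by order — order 1: 1/1 normal; order 2: 1/11 normal; order 4: 0/5 normal; order 5: 1/1 normal; order 10: 3/3 normal; order 20: 1/1 normal.
Total normal subgroups: 7.

7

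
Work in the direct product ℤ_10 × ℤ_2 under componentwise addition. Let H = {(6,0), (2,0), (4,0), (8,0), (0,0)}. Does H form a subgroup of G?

Yes

|H| = 5 divides |G| = 20, consistent with Lagrange.
H contains the identity, every element's inverse is in H, and H is closed under +: it is a subgroup.
In fact H = ⟨(4,0)⟩.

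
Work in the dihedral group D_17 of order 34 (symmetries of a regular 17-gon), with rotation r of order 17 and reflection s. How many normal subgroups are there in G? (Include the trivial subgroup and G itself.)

G has 20 subgroups. Checking conjugation-invariance by order — order 1: 1/1 normal; order 2: 0/17 normal; order 17: 1/1 normal; order 34: 1/1 normal.
Total normal subgroups: 3.

3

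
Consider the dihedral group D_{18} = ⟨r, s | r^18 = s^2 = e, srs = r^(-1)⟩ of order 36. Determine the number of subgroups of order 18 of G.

|G| = 36 and 18 | 36, so subgroups of order 18 are possible by Lagrange.
The subgroups of order 18 are: {e, r, r^2, r^3, r^4, r^5, r^6, r^7, r^8, r^9, r^10, r^11, r^12, r^13, r^14, r^15, r^16, r^17}; {e, r^2, r^4, r^6, r^8, r^10, r^12, r^14, r^16, s, r^2s, r^4s, r^6s, r^8s, r^10s, r^12s, r^14s, r^16s}; {e, r^2, r^4, r^6, r^8, r^10, r^12, r^14, r^16, rs, r^3s, r^5s, r^7s, r^9s, r^11s, r^13s, r^15s, r^17s}.
So G has 3 subgroups of order 18.

3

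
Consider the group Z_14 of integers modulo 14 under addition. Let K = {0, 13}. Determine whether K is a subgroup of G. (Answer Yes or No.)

No

13 ∈ K but its inverse 1 ∉ K, so K is not a subgroup.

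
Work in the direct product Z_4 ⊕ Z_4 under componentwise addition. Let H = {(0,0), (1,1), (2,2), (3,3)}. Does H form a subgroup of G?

Yes

|H| = 4 divides |G| = 16, consistent with Lagrange.
H contains the identity, every element's inverse is in H, and H is closed under +: it is a subgroup.
In fact H = ⟨(1,1)⟩.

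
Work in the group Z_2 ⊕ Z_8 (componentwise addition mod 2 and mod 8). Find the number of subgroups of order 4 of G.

|G| = 16 and 4 | 16, so subgroups of order 4 are possible by Lagrange.
The subgroups of order 4 are: {(0,0), (0,2), (0,4), (0,6)}; {(0,0), (0,4), (1,0), (1,4)}; {(0,0), (0,4), (1,2), (1,6)}.
So G has 3 subgroups of order 4.

3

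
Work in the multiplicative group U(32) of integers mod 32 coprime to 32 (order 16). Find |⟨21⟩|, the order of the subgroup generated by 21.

Compute successive powers of 21 mod 32: 21, 25, 13, 17, 5, 9, 29, 1; 21^8 ≡ 1 (mod 32).
So |⟨21⟩| = 8.

8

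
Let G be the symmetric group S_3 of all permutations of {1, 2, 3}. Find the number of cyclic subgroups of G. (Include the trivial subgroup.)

5

A cyclic subgroup of order d is generated by each of its φ(d) elements of order d, so the cyclic subgroups of order d number (#elements of order d)/φ(d).
Cyclic subgroups by order — order 1: 1; order 2: 3; order 3: 1.
Total: 5.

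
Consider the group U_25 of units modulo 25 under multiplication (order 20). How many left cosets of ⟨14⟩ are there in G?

2

|⟨14⟩| = 10 and |G| = 20.
By Lagrange, [G : H] = |G|/|H| = 20/10 = 2.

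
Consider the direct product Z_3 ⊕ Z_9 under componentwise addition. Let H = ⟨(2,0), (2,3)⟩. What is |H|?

9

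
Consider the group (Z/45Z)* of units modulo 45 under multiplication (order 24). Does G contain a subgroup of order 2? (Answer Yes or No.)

Yes

2 | 24. A subgroup of order 2 is {1, 19}.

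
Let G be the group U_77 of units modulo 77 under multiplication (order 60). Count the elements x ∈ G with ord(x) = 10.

12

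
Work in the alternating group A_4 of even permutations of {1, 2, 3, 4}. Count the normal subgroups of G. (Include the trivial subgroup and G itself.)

3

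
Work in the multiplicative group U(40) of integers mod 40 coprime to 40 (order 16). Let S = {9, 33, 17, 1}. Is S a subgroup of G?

|S| = 4 divides |G| = 16, consistent with Lagrange.
S contains the identity, every element's inverse is in S, and S is closed under ·: it is a subgroup.
In fact S = ⟨33⟩.

Yes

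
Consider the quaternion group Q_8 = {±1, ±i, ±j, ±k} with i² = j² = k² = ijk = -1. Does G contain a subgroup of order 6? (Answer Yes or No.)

No

6 does not divide |G| = 8, so by Lagrange no subgroup of order 6 exists.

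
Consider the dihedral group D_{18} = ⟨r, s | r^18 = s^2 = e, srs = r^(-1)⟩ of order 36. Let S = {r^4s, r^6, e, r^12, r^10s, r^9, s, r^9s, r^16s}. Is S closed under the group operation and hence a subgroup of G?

No

Closure fails: s · r^12 = r^6s ∉ S. So S is not a subgroup.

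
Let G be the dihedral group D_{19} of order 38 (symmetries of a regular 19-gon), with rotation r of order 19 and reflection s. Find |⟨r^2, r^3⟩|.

19

|⟨r^2⟩| = 19 and |⟨r^3⟩| = 19, so |H| is a multiple of lcm(19, 19) = 19 and divides |G| = 38.
Closing under the operation: H = {e, r, r^2, r^3, r^4, r^5, r^6, r^7, r^8, r^9, r^10, r^11, r^12, r^13, r^14, r^15, r^16, r^17, r^18}, so |H| = 19.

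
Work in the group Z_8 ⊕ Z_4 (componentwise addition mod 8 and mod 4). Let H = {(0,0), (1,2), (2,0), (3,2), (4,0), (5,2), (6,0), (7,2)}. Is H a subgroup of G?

|H| = 8 divides |G| = 32, consistent with Lagrange.
H contains the identity, every element's inverse is in H, and H is closed under +: it is a subgroup.
In fact H = ⟨(1,2)⟩.

Yes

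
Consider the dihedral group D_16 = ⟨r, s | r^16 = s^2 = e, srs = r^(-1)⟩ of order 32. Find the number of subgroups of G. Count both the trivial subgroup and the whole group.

|G| = 32, so by Lagrange every subgroup order divides 32. Divisors: 1, 2, 4, 8, 16, 32.
Subgroups by order — order 1: 1; order 2: 17; order 4: 9; order 8: 5; order 16: 3; order 32: 1.
Total: 1 + 17 + 9 + 5 + 3 + 1 = 36.

36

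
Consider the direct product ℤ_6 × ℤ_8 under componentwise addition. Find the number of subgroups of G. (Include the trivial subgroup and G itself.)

22

|G| = 48, so by Lagrange every subgroup order divides 48. Divisors: 1, 2, 3, 4, 6, 8, 12, 16, 24, 48.
Subgroups by order — order 1: 1; order 2: 3; order 3: 1; order 4: 3; order 6: 3; order 8: 3; order 12: 3; order 16: 1; order 24: 3; order 48: 1.
Total: 1 + 3 + 1 + 3 + 3 + 3 + 3 + 1 + 3 + 1 = 22.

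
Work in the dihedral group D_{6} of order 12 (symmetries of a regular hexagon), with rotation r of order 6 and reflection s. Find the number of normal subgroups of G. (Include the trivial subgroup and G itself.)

7

G has 16 subgroups. Checking conjugation-invariance by order — order 1: 1/1 normal; order 2: 1/7 normal; order 3: 1/1 normal; order 4: 0/3 normal; order 6: 3/3 normal; order 12: 1/1 normal.
Total normal subgroups: 7.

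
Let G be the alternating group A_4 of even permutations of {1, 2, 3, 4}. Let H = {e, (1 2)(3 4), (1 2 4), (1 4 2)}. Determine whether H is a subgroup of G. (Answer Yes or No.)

Closure fails: (1 2 4) ∘ (1 2)(3 4) = (1 4 3) ∉ H. So H is not a subgroup.

No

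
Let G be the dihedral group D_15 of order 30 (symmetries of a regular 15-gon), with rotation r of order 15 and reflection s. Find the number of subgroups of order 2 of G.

15

|G| = 30 and 2 | 30, so subgroups of order 2 are possible by Lagrange.
The subgroups of order 2 are: {e, r^10s}; {e, r^11s}; {e, r^12s}; {e, r^13s}; … (15 in all).
So G has 15 subgroups of order 2.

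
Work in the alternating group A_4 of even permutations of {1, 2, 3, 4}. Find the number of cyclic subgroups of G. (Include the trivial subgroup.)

8

A cyclic subgroup of order d is generated by each of its φ(d) elements of order d, so the cyclic subgroups of order d number (#elements of order d)/φ(d).
Cyclic subgroups by order — order 1: 1; order 2: 3; order 3: 4.
Total: 8.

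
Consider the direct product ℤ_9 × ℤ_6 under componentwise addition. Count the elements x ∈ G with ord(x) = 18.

An element (a,b) has order lcm(ord(a), ord(b)); count pairs with lcm equal to 18.
Enumerating gives 18 such elements.

18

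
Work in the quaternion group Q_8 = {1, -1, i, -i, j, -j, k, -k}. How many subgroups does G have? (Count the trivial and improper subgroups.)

6

|G| = 8, so by Lagrange every subgroup order divides 8. Divisors: 1, 2, 4, 8.
Subgroups by order — order 1: 1; order 2: 1; order 4: 3; order 8: 1.
Total: 1 + 1 + 3 + 1 = 6.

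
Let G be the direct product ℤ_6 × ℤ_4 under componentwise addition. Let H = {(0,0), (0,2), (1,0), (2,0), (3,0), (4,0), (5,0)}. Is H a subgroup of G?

|H| = 7 does not divide |G| = 24, so by Lagrange H is not a subgroup.

No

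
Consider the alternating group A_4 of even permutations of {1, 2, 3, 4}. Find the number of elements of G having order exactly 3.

The elements of order 3 are: (2 3 4), (2 4 3), (1 2 3), (1 2 4), (1 3 2), (1 3 4), (1 4 2), (1 4 3).
That's 8.

8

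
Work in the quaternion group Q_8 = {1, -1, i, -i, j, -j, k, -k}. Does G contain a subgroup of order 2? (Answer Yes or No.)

Yes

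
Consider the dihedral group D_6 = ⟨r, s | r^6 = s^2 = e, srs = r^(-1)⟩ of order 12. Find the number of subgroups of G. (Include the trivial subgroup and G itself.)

|G| = 12, so by Lagrange every subgroup order divides 12. Divisors: 1, 2, 3, 4, 6, 12.
Subgroups by order — order 1: 1; order 2: 7; order 3: 1; order 4: 3; order 6: 3; order 12: 1.
Total: 1 + 7 + 1 + 3 + 3 + 1 = 16.

16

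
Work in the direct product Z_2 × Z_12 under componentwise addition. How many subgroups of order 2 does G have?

|G| = 24 and 2 | 24, so subgroups of order 2 are possible by Lagrange.
The subgroups of order 2 are: {(0,0), (0,6)}; {(0,0), (1,0)}; {(0,0), (1,6)}.
So G has 3 subgroups of order 2.

3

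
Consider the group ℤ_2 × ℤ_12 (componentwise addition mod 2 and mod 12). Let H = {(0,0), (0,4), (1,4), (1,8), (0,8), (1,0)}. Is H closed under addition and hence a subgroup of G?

Yes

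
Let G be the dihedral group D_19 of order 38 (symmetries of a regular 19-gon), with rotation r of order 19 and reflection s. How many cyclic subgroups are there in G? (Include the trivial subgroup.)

21

Each element a generates a cyclic subgroup ⟨a⟩; distinct elements may generate the same one (a cyclic group of order d has φ(d) generators).
Cyclic subgroups by order — order 1: 1; order 2: 19; order 19: 1.
Total: 21.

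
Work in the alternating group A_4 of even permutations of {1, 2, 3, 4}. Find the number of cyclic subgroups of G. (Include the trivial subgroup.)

Each element a generates a cyclic subgroup ⟨a⟩; distinct elements may generate the same one (a cyclic group of order d has φ(d) generators).
Cyclic subgroups by order — order 1: 1; order 2: 3; order 3: 4.
Total: 8.

8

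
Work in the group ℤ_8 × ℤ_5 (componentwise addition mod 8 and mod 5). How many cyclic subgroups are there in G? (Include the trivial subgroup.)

Each element a generates a cyclic subgroup ⟨a⟩; distinct elements may generate the same one (a cyclic group of order d has φ(d) generators).
Cyclic subgroups by order — order 1: 1; order 2: 1; order 4: 1; order 5: 1; order 8: 1; order 10: 1; order 20: 1; order 40: 1.
Total: 8.

8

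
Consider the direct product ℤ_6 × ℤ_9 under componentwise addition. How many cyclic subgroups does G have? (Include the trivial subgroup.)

16

Group the elements of G by the cyclic subgroup they generate; each cyclic subgroup of order d accounts for φ(d) elements.
Cyclic subgroups by order — order 1: 1; order 2: 1; order 3: 4; order 6: 4; order 9: 3; order 18: 3.
Total: 16.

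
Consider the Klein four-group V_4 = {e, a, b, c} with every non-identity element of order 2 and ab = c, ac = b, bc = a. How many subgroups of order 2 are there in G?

3

|G| = 4 and 2 | 4, so subgroups of order 2 are possible by Lagrange.
The subgroups of order 2 are: {e, a}; {e, b}; {e, c}.
So G has 3 subgroups of order 2.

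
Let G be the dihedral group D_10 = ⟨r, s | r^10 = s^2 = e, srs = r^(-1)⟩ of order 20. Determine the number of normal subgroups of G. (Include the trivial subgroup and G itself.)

7

G has 22 subgroups. Checking conjugation-invariance by order — order 1: 1/1 normal; order 2: 1/11 normal; order 4: 0/5 normal; order 5: 1/1 normal; order 10: 3/3 normal; order 20: 1/1 normal.
Total normal subgroups: 7.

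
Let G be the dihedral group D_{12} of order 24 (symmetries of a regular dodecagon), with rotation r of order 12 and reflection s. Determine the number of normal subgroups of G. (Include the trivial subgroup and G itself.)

9

G has 34 subgroups. Checking conjugation-invariance by order — order 1: 1/1 normal; order 2: 1/13 normal; order 3: 1/1 normal; order 4: 1/7 normal; order 6: 1/5 normal; order 8: 0/3 normal; order 12: 3/3 normal; order 24: 1/1 normal.
Total normal subgroups: 9.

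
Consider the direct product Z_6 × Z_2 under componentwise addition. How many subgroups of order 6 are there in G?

|G| = 12 and 6 | 12, so subgroups of order 6 are possible by Lagrange.
The subgroups of order 6 are: {(0,0), (0,1), (2,0), (2,1), (4,0), (4,1)}; {(0,0), (1,0), (2,0), (3,0), (4,0), (5,0)}; {(0,0), (1,1), (2,0), (3,1), (4,0), (5,1)}.
So G has 3 subgroups of order 6.

3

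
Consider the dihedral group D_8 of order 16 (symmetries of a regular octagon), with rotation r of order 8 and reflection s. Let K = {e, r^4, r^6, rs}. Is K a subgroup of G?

No

r^6 ∈ K but its inverse r^2 ∉ K, so K is not a subgroup.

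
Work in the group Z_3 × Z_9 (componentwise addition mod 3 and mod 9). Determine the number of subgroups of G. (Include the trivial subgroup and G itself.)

10

|G| = 27, so by Lagrange every subgroup order divides 27. Divisors: 1, 3, 9, 27.
Subgroups by order — order 1: 1; order 3: 4; order 9: 4; order 27: 1.
Total: 1 + 4 + 4 + 1 = 10.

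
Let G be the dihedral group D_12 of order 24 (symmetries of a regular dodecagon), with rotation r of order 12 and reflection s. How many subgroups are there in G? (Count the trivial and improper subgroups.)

|G| = 24, so by Lagrange every subgroup order divides 24. Divisors: 1, 2, 3, 4, 6, 8, 12, 24.
Subgroups by order — order 1: 1; order 2: 13; order 3: 1; order 4: 7; order 6: 5; order 8: 3; order 12: 3; order 24: 1.
Total: 1 + 13 + 1 + 7 + 5 + 3 + 3 + 1 = 34.

34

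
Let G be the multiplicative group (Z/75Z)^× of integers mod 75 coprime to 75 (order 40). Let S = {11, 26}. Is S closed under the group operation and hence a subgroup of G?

No

The identity 1 ∉ S, so S is not a subgroup.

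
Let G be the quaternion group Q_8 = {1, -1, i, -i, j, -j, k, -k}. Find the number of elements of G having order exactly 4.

6

The elements of order 4 are: i, -i, j, -j, k, -k.
That's 6.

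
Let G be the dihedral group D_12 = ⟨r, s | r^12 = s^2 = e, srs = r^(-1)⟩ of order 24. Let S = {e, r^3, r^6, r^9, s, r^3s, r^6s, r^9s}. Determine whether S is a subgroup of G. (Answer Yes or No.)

Yes

|S| = 8 divides |G| = 24, consistent with Lagrange.
S contains the identity, every element's inverse is in S, and S is closed under ·: it is a subgroup.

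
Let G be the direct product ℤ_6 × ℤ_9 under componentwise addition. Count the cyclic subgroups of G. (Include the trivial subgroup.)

Group the elements of G by the cyclic subgroup they generate; each cyclic subgroup of order d accounts for φ(d) elements.
Cyclic subgroups by order — order 1: 1; order 2: 1; order 3: 4; order 6: 4; order 9: 3; order 18: 3.
Total: 16.

16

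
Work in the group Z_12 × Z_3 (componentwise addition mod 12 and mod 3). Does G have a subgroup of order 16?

No

16 does not divide |G| = 36, so by Lagrange no subgroup of order 16 exists.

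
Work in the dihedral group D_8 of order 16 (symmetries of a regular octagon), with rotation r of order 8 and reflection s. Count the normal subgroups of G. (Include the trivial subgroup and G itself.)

G has 19 subgroups. Checking conjugation-invariance by order — order 1: 1/1 normal; order 2: 1/9 normal; order 4: 1/5 normal; order 8: 3/3 normal; order 16: 1/1 normal.
Total normal subgroups: 7.

7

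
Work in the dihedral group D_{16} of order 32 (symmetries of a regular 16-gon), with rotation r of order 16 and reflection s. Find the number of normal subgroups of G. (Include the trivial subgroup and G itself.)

8

G has 36 subgroups. Checking conjugation-invariance by order — order 1: 1/1 normal; order 2: 1/17 normal; order 4: 1/9 normal; order 8: 1/5 normal; order 16: 3/3 normal; order 32: 1/1 normal.
Total normal subgroups: 8.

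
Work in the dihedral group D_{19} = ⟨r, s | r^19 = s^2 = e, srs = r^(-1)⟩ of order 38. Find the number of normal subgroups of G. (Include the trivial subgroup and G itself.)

3

G has 22 subgroups. Checking conjugation-invariance by order — order 1: 1/1 normal; order 2: 0/19 normal; order 19: 1/1 normal; order 38: 1/1 normal.
Total normal subgroups: 3.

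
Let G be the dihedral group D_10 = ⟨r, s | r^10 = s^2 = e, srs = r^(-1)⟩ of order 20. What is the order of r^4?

5

Computing powers of r^4: the smallest k with (r^4)^k = e is k = 5.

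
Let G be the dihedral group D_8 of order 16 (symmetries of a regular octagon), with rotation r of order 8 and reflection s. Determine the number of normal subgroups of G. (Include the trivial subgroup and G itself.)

G has 19 subgroups. Checking conjugation-invariance by order — order 1: 1/1 normal; order 2: 1/9 normal; order 4: 1/5 normal; order 8: 3/3 normal; order 16: 1/1 normal.
Total normal subgroups: 7.

7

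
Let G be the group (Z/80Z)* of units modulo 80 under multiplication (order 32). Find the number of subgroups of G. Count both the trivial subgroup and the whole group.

|G| = 32, so by Lagrange every subgroup order divides 32. Divisors: 1, 2, 4, 8, 16, 32.
Subgroups by order — order 1: 1; order 2: 7; order 4: 19; order 8: 19; order 16: 7; order 32: 1.
Total: 1 + 7 + 19 + 19 + 7 + 1 = 54.

54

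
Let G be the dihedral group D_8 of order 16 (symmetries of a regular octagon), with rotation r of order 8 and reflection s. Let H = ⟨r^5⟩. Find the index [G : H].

|⟨r^5⟩| = 8 and |G| = 16.
By Lagrange, [G : H] = |G|/|H| = 16/8 = 2.

2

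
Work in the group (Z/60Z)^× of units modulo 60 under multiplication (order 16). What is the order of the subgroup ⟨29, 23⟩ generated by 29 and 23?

8

|⟨29⟩| = 2 and |⟨23⟩| = 4, so |H| is a multiple of lcm(2, 4) = 4 and divides |G| = 16.
Closing under the operation: H = {1, 7, 23, 29, 41, 43, 47, 49}, so |H| = 8.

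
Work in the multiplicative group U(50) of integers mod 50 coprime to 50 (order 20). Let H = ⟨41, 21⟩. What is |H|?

|⟨41⟩| = 5 and |⟨21⟩| = 5, so |H| is a multiple of lcm(5, 5) = 5 and divides |G| = 20.
Closing under the operation: H = {1, 11, 21, 31, 41}, so |H| = 5.

5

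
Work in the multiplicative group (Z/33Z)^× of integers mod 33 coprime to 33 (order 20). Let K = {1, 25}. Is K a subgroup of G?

No

25 ∈ K but its inverse 4 ∉ K, so K is not a subgroup.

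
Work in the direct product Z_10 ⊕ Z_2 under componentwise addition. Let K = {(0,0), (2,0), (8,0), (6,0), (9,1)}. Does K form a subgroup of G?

(6,0) ∈ K but its inverse (4,0) ∉ K, so K is not a subgroup.

No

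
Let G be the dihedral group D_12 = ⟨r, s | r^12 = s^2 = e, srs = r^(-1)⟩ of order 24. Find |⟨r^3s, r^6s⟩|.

8

|⟨r^3s⟩| = 2 and |⟨r^6s⟩| = 2, so |H| is a multiple of lcm(2, 2) = 2 and divides |G| = 24.
Closing under the operation: H = {e, r^3, r^6, r^9, s, r^3s, r^6s, r^9s}, so |H| = 8.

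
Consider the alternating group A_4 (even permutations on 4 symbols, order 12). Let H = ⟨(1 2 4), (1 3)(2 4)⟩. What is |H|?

12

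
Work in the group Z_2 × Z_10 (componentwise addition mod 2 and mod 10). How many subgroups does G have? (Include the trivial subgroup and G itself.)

|G| = 20, so by Lagrange every subgroup order divides 20. Divisors: 1, 2, 4, 5, 10, 20.
Subgroups by order — order 1: 1; order 2: 3; order 4: 1; order 5: 1; order 10: 3; order 20: 1.
Total: 1 + 3 + 1 + 1 + 3 + 1 = 10.

10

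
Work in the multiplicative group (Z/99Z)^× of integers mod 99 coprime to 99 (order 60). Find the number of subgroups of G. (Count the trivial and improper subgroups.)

20

|G| = 60, so by Lagrange every subgroup order divides 60. Divisors: 1, 2, 3, 4, 5, 6, 10, 12, 15, 20, 30, 60.
Subgroups by order — order 1: 1; order 2: 3; order 3: 1; order 4: 1; order 5: 1; order 6: 3; order 10: 3; order 12: 1; order 15: 1; order 20: 1; order 30: 3; order 60: 1.
Total: 1 + 3 + 1 + 1 + 1 + 3 + 3 + 1 + 1 + 1 + 3 + 1 = 20.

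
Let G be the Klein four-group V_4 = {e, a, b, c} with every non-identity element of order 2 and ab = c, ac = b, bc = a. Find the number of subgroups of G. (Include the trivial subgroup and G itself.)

|G| = 4, so by Lagrange every subgroup order divides 4. Divisors: 1, 2, 4.
Subgroups by order — order 1: 1; order 2: 3; order 4: 1.
Total: 1 + 3 + 1 = 5.

5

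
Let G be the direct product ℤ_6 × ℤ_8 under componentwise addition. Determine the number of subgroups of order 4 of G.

|G| = 48 and 4 | 48, so subgroups of order 4 are possible by Lagrange.
The subgroups of order 4 are: {(0,0), (0,2), (0,4), (0,6)}; {(0,0), (0,4), (3,0), (3,4)}; {(0,0), (0,4), (3,2), (3,6)}.
So G has 3 subgroups of order 4.

3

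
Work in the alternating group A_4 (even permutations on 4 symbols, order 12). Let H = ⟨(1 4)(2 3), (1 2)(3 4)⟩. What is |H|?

4

|⟨(1 4)(2 3)⟩| = 2 and |⟨(1 2)(3 4)⟩| = 2, so |H| is a multiple of lcm(2, 2) = 2 and divides |G| = 12.
Closing under the operation: H = {e, (1 2)(3 4), (1 3)(2 4), (1 4)(2 3)}, so |H| = 4.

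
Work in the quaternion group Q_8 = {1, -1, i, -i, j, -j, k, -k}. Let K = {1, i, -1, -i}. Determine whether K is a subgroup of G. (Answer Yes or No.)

|K| = 4 divides |G| = 8, consistent with Lagrange.
K contains the identity, every element's inverse is in K, and K is closed under ·: it is a subgroup.
In fact K = ⟨-i⟩.

Yes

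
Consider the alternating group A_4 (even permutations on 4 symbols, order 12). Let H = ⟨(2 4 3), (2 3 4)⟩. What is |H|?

|⟨(2 4 3)⟩| = 3 and |⟨(2 3 4)⟩| = 3, so |H| is a multiple of lcm(3, 3) = 3 and divides |G| = 12.
Closing under the operation: H = {e, (2 3 4), (2 4 3)}, so |H| = 3.

3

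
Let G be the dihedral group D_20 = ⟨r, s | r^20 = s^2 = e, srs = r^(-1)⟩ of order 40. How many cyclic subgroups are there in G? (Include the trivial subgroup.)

26

A cyclic subgroup of order d is generated by each of its φ(d) elements of order d, so the cyclic subgroups of order d number (#elements of order d)/φ(d).
Cyclic subgroups by order — order 1: 1; order 2: 21; order 4: 1; order 5: 1; order 10: 1; order 20: 1.
Total: 26.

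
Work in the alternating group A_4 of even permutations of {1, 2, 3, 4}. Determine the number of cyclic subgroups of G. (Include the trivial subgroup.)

8

Group the elements of G by the cyclic subgroup they generate; each cyclic subgroup of order d accounts for φ(d) elements.
Cyclic subgroups by order — order 1: 1; order 2: 3; order 3: 4.
Total: 8.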